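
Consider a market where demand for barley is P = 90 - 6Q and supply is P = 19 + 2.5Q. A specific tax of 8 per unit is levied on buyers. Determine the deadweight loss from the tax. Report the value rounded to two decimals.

3.76

Pre-tax equilibrium: 90 - 6Q = 19 + 2.5Q gives Q* = 8.3529, P* = 39.8824.
A tax on buyers shifts demand down by 8: (90 - 8) - 6Q = 19 + 2.5Q, so Q_t = 7.4118. Buyers pay P_b = 45.5294; sellers receive P_s = P_b - 8 = 37.5294.
Deadweight loss is the triangle between the curves from Q_t to Q*: (1/2)(8.3529 - 7.4118)(8) = 3.7647.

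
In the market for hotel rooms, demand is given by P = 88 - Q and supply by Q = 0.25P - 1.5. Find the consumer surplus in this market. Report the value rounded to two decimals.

Rewriting supply in inverse form: P = 6 + 4Q.
Setting demand equal to supply, 82 = 5Q, so Q* = 16.4 and P* = 71.6.
The demand choke price is 88, so CS = (1/2)(Q*)(88 - P*) = (1/2)(16.4)(16.4) = 134.48.

134.48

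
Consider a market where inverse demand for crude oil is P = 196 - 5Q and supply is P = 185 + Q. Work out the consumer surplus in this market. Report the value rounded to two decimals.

Setting demand equal to supply, 11 = 6Q, so Q* = 1.8333 and P* = 186.8333.
Consumer surplus is the triangle under demand above P*: (1/2)(1.8333)(196 - 186.8333) = (1/2)(1.8333)(9.1667) = 8.4028.

8.40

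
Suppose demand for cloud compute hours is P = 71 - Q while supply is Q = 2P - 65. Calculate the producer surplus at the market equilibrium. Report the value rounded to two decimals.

164.69

Rewriting supply in inverse form: P = 32.5 + 0.5Q.
Equilibrium: 71 - Q = 32.5 + 0.5Q, so Q* = 25.6667 and P* = 45.3333.
The supply curve's price intercept is 32.5, so PS = (1/2)(Q*)(P* - 32.5) = (1/2)(25.6667)(12.8333) = 164.6944.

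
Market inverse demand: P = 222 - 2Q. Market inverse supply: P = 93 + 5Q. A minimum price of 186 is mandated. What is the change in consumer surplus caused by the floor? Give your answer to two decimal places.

Without the control, 222 - 2Q = 93 + 5Q so Q* = 18.4286 and P* = 185.1429.
At the floor price 186, quantity demanded is (222 - 186)/2 = 18; demand is the short side, so Q = 18 trades at P = 186.
CS goes from (1/2)(18.4286)(36.8571) = 339.6122 to 324 (computed as (222 - 186)(18) - (1/2)(2)(18)^2), a change of -15.6122.

-15.61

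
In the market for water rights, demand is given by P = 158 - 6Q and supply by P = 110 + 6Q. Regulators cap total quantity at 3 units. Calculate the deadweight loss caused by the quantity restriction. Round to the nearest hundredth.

Unrestricted equilibrium: Q* = (158 - 110)/(6 + 6) = 4.
At Q = 3 the demand price is 158 - 6(3) = 140 and the supply price is 110 + 6(3) = 128.
DWL = (1/2)(gap between curves at 3) x (Q* - 3) = (1/2)(12)(1) = 6.

6.00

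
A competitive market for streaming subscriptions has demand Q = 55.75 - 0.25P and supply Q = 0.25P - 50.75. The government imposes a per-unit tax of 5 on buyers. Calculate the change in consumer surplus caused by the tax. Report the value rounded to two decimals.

-5.47

Rewriting demand in inverse form: P = 223 - 4Q.
Rewriting supply in inverse form: P = 203 + 4Q.
Pre-tax equilibrium: 223 - 4Q = 203 + 4Q gives Q* = 2.5, P* = 213.
With the tax, buyers' net willingness to pay falls by 5: (223 - 5) - 4Q = 203 + 4Q, so Q_t = 1.875. Buyers pay P_b = 215.5; sellers receive P_s = P_b - 5 = 210.5.
CS falls from (1/2)(2.5)(10) = 12.5 to (1/2)(1.875)(7.5) = 7.0312, a change of -5.4688.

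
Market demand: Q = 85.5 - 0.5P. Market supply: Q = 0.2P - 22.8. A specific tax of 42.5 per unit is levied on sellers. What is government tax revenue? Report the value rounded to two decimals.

Rewriting demand in inverse form: P = 171 - 2Q.
Rewriting supply in inverse form: P = 114 + 5Q.
Without the tax, 171 - 2Q = 114 + 5Q so Q* = 8.1429 and P* = 154.7143.
A tax on sellers shifts supply up by 42.5: 171 - 2Q = 114 + 5Q + 42.5, so Q_t = 2.0714. Buyers pay P_b = 166.8571; sellers receive P_s = P_b - 42.5 = 124.3571.
Revenue is the tax times quantity traded: 42.5 x 2.0714 = 88.0357.

88.04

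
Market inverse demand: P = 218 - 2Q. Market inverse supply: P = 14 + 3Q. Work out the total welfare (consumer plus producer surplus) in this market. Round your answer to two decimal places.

4161.60

Set 218 - 2Q = 14 + 3Q, which gives 204 = 5Q, so Q* = 40.8 and P* = 218 - 2(40.8) = 136.4.
Total surplus is the full triangle between the curves from 0 to Q*: (1/2)(40.8)(218 - 14) = 4161.6.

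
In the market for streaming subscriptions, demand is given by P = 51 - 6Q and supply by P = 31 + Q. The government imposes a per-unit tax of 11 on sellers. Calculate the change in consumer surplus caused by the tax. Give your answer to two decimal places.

-19.53

Without the tax, 51 - 6Q = 31 + Q so Q* = 2.8571 and P* = 33.8571.
With the tax, sellers need 11 more per unit: 51 - 6Q = 31 + Q + 11, so Q_t = 1.2857. Buyers pay P_b = 43.2857; sellers receive P_s = P_b - 11 = 32.2857.
Consumers lose the trapezoid between P* and P_b out to Q_t plus the triangle from Q_t to Q*: change in CS = 4.9592 - 24.4898 = -19.5306.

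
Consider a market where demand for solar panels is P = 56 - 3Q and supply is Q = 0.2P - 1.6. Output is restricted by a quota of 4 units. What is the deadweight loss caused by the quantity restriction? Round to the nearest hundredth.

Rewriting supply in inverse form: P = 8 + 5Q.
Unrestricted equilibrium: Q* = (56 - 8)/(3 + 5) = 6.
At Q = 4 the demand price is 56 - 3(4) = 44 and the supply price is 8 + 5(4) = 28.
DWL = (1/2)(gap between curves at 4) x (Q* - 4) = (1/2)(16)(2) = 16.

16.00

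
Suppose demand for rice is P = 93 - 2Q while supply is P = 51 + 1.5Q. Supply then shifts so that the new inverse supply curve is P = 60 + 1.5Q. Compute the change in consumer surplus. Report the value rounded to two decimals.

Initial equilibrium: Q_0 = 12, P_0 = 69; CS_0 = (1/2)(12)(24) = 144, PS_0 = (1/2)(12)(18) = 108.
New equilibrium: 93 - 2Q = 60 + 1.5Q gives Q_1 = 9.4286, P_1 = 74.1429; CS_1 = 88.898, PS_1 = 66.6735.
Change in consumer surplus = 88.898 - 144 = -55.102.

-55.10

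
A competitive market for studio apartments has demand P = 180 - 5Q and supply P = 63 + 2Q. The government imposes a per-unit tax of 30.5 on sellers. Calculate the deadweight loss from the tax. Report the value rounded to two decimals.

Without the tax, 180 - 5Q = 63 + 2Q so Q* = 16.7143 and P* = 96.4286.
With the tax, sellers need 30.5 more per unit: 180 - 5Q = 63 + 2Q + 30.5, so Q_t = 12.3571. Buyers pay P_b = 118.2143; sellers receive P_s = P_b - 30.5 = 87.7143.
The welfare triangle lost has base Q* - Q_t = 4.3571 and height t = 30.5, so DWL = (1/2)(4.3571)(30.5) = 66.4464.

66.45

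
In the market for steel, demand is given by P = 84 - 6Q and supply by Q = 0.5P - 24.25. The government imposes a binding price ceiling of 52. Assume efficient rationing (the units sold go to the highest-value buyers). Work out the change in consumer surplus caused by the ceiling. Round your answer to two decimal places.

-12.26

Rewriting supply in inverse form: P = 48.5 + 2Q.
Without the control, 84 - 6Q = 48.5 + 2Q so Q* = 4.4375 and P* = 57.375.
At the ceiling price 52, quantity supplied is (52 - 48.5)/2 = 1.75; supply is the short side, so Q = 1.75 trades at P = 52.
CS goes from (1/2)(4.4375)(26.625) = 59.0742 to 46.8125 (computed as (84 - 52)(1.75) - (1/2)(6)(1.75)^2), a change of -12.2617.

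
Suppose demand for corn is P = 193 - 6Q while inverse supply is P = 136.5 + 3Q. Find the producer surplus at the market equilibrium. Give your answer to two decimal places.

Set 193 - 6Q = 136.5 + 3Q, which gives 56.5 = 9Q, so Q* = 6.2778 and P* = 193 - 6(6.2778) = 155.3333.
Producer surplus is the triangle above supply below P*: (1/2)(6.2778)(155.3333 - 136.5) = (1/2)(6.2778)(18.8333) = 59.1157.

59.12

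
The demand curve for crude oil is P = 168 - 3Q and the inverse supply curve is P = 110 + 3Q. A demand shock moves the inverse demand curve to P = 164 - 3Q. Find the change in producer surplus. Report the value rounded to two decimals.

-18.67

Initial equilibrium: Q_0 = 9.6667, P_0 = 139; CS_0 = (1/2)(9.6667)(29) = 140.1667, PS_0 = (1/2)(9.6667)(29) = 140.1667.
New equilibrium: 164 - 3Q = 110 + 3Q gives Q_1 = 9, P_1 = 137; CS_1 = 121.5, PS_1 = 121.5.
Change in producer surplus = 121.5 - 140.1667 = -18.6667.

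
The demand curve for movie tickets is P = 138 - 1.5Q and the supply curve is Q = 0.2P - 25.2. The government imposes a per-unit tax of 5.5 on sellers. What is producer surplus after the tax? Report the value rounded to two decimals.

Rewriting supply in inverse form: P = 126 + 5Q.
Pre-tax equilibrium: 138 - 1.5Q = 126 + 5Q gives Q* = 1.8462, P* = 135.2308.
A tax on sellers shifts supply up by 5.5: 138 - 1.5Q = 126 + 5Q + 5.5, so Q_t = 1. Buyers pay P_b = 136.5; sellers receive P_s = P_b - 5.5 = 131.
Producer surplus is the triangle above supply below P_s: (1/2)(1)(131 - 126) = 2.5.

2.50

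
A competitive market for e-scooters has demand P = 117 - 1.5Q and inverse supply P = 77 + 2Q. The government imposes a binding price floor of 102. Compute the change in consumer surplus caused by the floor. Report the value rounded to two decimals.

-22.96

Free-market equilibrium: 117 - 1.5Q = 77 + 2Q gives Q* = 11.4286, P* = 99.8571.
At the floor price 102, quantity demanded is (117 - 102)/1.5 = 10; demand is the short side, so Q = 10 trades at P = 102.
CS goes from (1/2)(11.4286)(17.1429) = 97.9592 to 75 (computed as (117 - 102)(10) - (1/2)(1.5)(10)^2), a change of -22.9592.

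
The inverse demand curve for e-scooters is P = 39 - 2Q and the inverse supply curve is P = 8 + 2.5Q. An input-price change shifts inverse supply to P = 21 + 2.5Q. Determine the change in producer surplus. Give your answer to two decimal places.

Initial equilibrium: Q_0 = 6.8889, P_0 = 25.2222; CS_0 = (1/2)(6.8889)(13.7778) = 47.4568, PS_0 = (1/2)(6.8889)(17.2222) = 59.321.
New equilibrium: 39 - 2Q = 21 + 2.5Q gives Q_1 = 4, P_1 = 31; CS_1 = 16, PS_1 = 20.
Change in producer surplus = 20 - 59.321 = -39.321.

-39.32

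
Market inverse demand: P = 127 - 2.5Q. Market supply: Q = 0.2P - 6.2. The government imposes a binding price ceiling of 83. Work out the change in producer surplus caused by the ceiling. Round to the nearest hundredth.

-139.20

Rewriting supply in inverse form: P = 31 + 5Q.
Free-market equilibrium: 127 - 2.5Q = 31 + 5Q gives Q* = 12.8, P* = 95.
At P = 83, sellers supply (83 - 31)/5 = 10.4 while buyers want more, so the quantity traded is 10.4 at price 83.
PS goes from (1/2)(12.8)(64) = 409.6 to 270.4 (computed as (83 - 31)(10.4) - (1/2)(5)(10.4)^2), a change of -139.2.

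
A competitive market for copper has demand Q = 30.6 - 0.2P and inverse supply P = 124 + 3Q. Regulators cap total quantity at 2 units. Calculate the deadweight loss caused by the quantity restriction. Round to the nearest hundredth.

10.56

Rewriting demand in inverse form: P = 153 - 5Q.
Unrestricted equilibrium: Q* = (153 - 124)/(5 + 3) = 3.625.
At Q = 2 the demand price is 153 - 5(2) = 143 and the supply price is 124 + 3(2) = 130.
Deadweight loss is the triangle between the curves from 2 to 3.625: (1/2)(143 - 130)(3.625 - 2) = 10.5625.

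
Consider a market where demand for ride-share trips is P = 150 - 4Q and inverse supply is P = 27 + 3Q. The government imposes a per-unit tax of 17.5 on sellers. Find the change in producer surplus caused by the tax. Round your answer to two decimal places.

-122.41

Without the tax, 150 - 4Q = 27 + 3Q so Q* = 17.5714 and P* = 79.7143.
With the tax, sellers need 17.5 more per unit: 150 - 4Q = 27 + 3Q + 17.5, so Q_t = 15.0714. Buyers pay P_b = 89.7143; sellers receive P_s = P_b - 17.5 = 72.2143.
PS falls from (1/2)(17.5714)(52.7143) = 463.1327 to (1/2)(15.0714)(45.2143) = 340.7219, a change of -122.4107.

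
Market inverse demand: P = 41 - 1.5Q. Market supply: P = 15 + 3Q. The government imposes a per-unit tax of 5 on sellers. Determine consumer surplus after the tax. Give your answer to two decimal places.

16.33

Without the tax, 41 - 1.5Q = 15 + 3Q so Q* = 5.7778 and P* = 32.3333.
A tax on sellers shifts supply up by 5: 41 - 1.5Q = 15 + 3Q + 5, so Q_t = 4.6667. Buyers pay P_b = 34; sellers receive P_s = P_b - 5 = 29.
Consumer surplus is the triangle under demand above P_b: (1/2)(4.6667)(41 - 34) = 16.3333.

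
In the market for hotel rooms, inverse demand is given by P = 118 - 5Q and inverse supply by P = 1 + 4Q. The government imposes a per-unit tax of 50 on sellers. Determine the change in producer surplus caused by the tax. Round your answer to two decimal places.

Without the tax, 118 - 5Q = 1 + 4Q so Q* = 13 and P* = 53.
With the tax, sellers need 50 more per unit: 118 - 5Q = 1 + 4Q + 50, so Q_t = 7.4444. Buyers pay P_b = 80.7778; sellers receive P_s = P_b - 50 = 30.7778.
Producers lose the trapezoid between P_s and P* out to Q_t plus the triangle from Q_t to Q*: change in PS = 110.8395 - 338 = -227.1605.

-227.16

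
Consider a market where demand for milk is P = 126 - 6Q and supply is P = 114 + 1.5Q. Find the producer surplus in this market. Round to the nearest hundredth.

Set 126 - 6Q = 114 + 1.5Q, which gives 12 = 7.5Q, so Q* = 1.6 and P* = 126 - 6(1.6) = 116.4.
PS is the area between P* and the supply curve from 0 to Q*: (1/2)(1.6)(2.4) = 1.92.

1.92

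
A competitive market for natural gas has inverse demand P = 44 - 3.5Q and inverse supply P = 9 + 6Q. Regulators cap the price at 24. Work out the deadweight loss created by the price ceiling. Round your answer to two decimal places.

Free-market equilibrium: 44 - 3.5Q = 9 + 6Q gives Q* = 3.6842, P* = 31.1053.
At P = 24, sellers supply (24 - 9)/6 = 2.5 while buyers want more, so the quantity traded is 2.5 at price 24.
At Q = 2.5 the demand price is 35.25 and the supply price is 24. Deadweight loss is the triangle between the curves from 2.5 to 3.6842: (1/2)(35.25 - 24)(3.6842 - 2.5) = 6.6612.

6.66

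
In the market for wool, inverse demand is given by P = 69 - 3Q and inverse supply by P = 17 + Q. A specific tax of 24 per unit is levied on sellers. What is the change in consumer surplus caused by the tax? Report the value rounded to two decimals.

-180.00

Pre-tax equilibrium: 69 - 3Q = 17 + Q gives Q* = 13, P* = 30.
With the tax, sellers need 24 more per unit: 69 - 3Q = 17 + Q + 24, so Q_t = 7. Buyers pay P_b = 48; sellers receive P_s = P_b - 24 = 24.
CS falls from (1/2)(13)(39) = 253.5 to (1/2)(7)(21) = 73.5, a change of -180.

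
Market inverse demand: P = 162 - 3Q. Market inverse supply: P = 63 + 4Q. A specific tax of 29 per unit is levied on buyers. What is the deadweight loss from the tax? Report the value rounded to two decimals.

Without the tax, 162 - 3Q = 63 + 4Q so Q* = 14.1429 and P* = 119.5714.
With the tax, buyers' net willingness to pay falls by 29: (162 - 29) - 3Q = 63 + 4Q, so Q_t = 10. Buyers pay P_b = 132; sellers receive P_s = P_b - 29 = 103.
Deadweight loss is the triangle between the curves from Q_t to Q*: (1/2)(14.1429 - 10)(29) = 60.0714.

60.07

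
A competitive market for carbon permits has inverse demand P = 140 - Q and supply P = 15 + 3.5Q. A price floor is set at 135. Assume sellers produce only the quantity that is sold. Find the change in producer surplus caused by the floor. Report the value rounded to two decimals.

Free-market equilibrium: 140 - Q = 15 + 3.5Q gives Q* = 27.7778, P* = 112.2222.
At P = 135, buyers demand (140 - 135)/1 = 5 while sellers would supply more, so the quantity traded is 5 at price 135.
PS goes from (1/2)(27.7778)(97.2222) = 1350.3086 to 556.25 (computed as (135 - 15)(5) - (1/2)(3.5)(5)^2), a change of -794.0586.

-794.06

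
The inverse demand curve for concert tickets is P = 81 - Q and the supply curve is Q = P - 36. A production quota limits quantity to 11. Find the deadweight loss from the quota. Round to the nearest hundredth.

132.25

Rewriting supply in inverse form: P = 36 + Q.
Without the quota, 81 - Q = 36 + Q gives Q* = 22.5.
At Q = 11 the demand price is 81 - (11) = 70 and the supply price is 36 + (11) = 47.
DWL = (1/2)(gap between curves at 11) x (Q* - 11) = (1/2)(23)(11.5) = 132.25.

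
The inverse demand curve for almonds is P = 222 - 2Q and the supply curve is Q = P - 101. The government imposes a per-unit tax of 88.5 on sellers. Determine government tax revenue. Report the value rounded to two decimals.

958.75

Rewriting supply in inverse form: P = 101 + Q.
Without the tax, 222 - 2Q = 101 + Q so Q* = 40.3333 and P* = 141.3333.
With the tax, sellers need 88.5 more per unit: 222 - 2Q = 101 + Q + 88.5, so Q_t = 10.8333. Buyers pay P_b = 200.3333; sellers receive P_s = P_b - 88.5 = 111.8333.
Tax revenue = t x Q_t = 88.5 x 10.8333 = 958.75.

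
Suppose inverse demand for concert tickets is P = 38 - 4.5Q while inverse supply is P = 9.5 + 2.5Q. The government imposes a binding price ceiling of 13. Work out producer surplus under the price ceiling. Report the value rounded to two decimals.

Free-market equilibrium: 38 - 4.5Q = 9.5 + 2.5Q gives Q* = 4.0714, P* = 19.6786.
At P = 13, sellers supply (13 - 9.5)/2.5 = 1.4 while buyers want more, so the quantity traded is 1.4 at price 13.
PS is the triangle above supply below 13: (1/2)(1.4)(13 - 9.5) = 2.45.

2.45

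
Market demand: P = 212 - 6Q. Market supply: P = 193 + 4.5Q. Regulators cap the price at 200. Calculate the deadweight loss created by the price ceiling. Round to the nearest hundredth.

0.34

Without the control, 212 - 6Q = 193 + 4.5Q so Q* = 1.8095 and P* = 201.1429.
At the ceiling price 200, quantity supplied is (200 - 193)/4.5 = 1.5556; supply is the short side, so Q = 1.5556 trades at P = 200.
At Q = 1.5556 the demand price is 202.6667 and the supply price is 200. Deadweight loss is the triangle between the curves from 1.5556 to 1.8095: (1/2)(202.6667 - 200)(1.8095 - 1.5556) = 0.3386.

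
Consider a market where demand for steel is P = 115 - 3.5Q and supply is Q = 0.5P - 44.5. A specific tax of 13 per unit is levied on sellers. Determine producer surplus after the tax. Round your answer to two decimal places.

Rewriting supply in inverse form: P = 89 + 2Q.
Without the tax, 115 - 3.5Q = 89 + 2Q so Q* = 4.7273 and P* = 98.4545.
A tax on sellers shifts supply up by 13: 115 - 3.5Q = 89 + 2Q + 13, so Q_t = 2.3636. Buyers pay P_b = 106.7273; sellers receive P_s = P_b - 13 = 93.7273.
Producer surplus is the triangle above supply below P_s: (1/2)(2.3636)(93.7273 - 89) = 5.5868.

5.59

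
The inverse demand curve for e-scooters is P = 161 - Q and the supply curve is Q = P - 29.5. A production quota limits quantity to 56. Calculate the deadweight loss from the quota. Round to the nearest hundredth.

95.06

Rewriting supply in inverse form: P = 29.5 + Q.
Without the quota, 161 - Q = 29.5 + Q gives Q* = 65.75.
At Q = 56 the demand price is 161 - (56) = 105 and the supply price is 29.5 + (56) = 85.5.
Deadweight loss is the triangle between the curves from 56 to 65.75: (1/2)(105 - 85.5)(65.75 - 56) = 95.0625.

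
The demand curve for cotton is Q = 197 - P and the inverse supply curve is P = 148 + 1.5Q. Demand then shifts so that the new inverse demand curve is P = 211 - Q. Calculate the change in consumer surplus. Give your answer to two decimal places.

125.44

Rewriting demand in inverse form: P = 197 - Q.
Initial equilibrium: Q_0 = 19.6, P_0 = 177.4; CS_0 = (1/2)(19.6)(19.6) = 192.08, PS_0 = (1/2)(19.6)(29.4) = 288.12.
New equilibrium: 211 - Q = 148 + 1.5Q gives Q_1 = 25.2, P_1 = 185.8; CS_1 = 317.52, PS_1 = 476.28.
Change in consumer surplus = 317.52 - 192.08 = 125.44.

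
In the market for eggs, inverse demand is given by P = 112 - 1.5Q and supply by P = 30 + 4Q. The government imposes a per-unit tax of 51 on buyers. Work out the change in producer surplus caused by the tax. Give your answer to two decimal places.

Without the tax, 112 - 1.5Q = 30 + 4Q so Q* = 14.9091 and P* = 89.6364.
With the tax, buyers' net willingness to pay falls by 51: (112 - 51) - 1.5Q = 30 + 4Q, so Q_t = 5.6364. Buyers pay P_b = 103.5455; sellers receive P_s = P_b - 51 = 52.5455.
Producers lose the trapezoid between P_s and P* out to Q_t plus the triangle from Q_t to Q*: change in PS = 63.5372 - 444.562 = -381.0248.

-381.02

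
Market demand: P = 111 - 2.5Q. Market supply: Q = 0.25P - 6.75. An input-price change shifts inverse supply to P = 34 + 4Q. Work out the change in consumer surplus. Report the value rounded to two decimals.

Rewriting supply in inverse form: P = 27 + 4Q.
Initial equilibrium: Q_0 = 12.9231, P_0 = 78.6923; CS_0 = (1/2)(12.9231)(32.3077) = 208.7574, PS_0 = (1/2)(12.9231)(51.6923) = 334.0118.
New equilibrium: 111 - 2.5Q = 34 + 4Q gives Q_1 = 11.8462, P_1 = 81.3846; CS_1 = 175.4142, PS_1 = 280.6627.
Change in consumer surplus = 175.4142 - 208.7574 = -33.3432.

-33.34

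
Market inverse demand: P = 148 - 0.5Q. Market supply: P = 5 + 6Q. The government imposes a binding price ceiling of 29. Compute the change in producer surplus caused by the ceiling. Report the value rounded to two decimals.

Without the control, 148 - 0.5Q = 5 + 6Q so Q* = 22 and P* = 137.
At the ceiling price 29, quantity supplied is (29 - 5)/6 = 4; supply is the short side, so Q = 4 trades at P = 29.
PS goes from (1/2)(22)(132) = 1452 to 48 (computed as (29 - 5)(4) - (1/2)(6)(4)^2), a change of -1404.

-1404.00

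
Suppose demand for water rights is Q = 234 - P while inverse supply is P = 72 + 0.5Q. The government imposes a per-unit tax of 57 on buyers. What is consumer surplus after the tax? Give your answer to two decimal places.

2450.00

Rewriting demand in inverse form: P = 234 - Q.
Without the tax, 234 - Q = 72 + 0.5Q so Q* = 108 and P* = 126.
A tax on buyers shifts demand down by 57: (234 - 57) - Q = 72 + 0.5Q, so Q_t = 70. Buyers pay P_b = 164; sellers receive P_s = P_b - 57 = 107.
CS = (1/2)(Q_t)(234 - P_b) = (1/2)(70)(70) = 2450.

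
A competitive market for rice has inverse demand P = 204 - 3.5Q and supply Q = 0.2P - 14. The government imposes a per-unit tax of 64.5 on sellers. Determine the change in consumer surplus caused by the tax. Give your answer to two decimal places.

Rewriting supply in inverse form: P = 70 + 5Q.
Pre-tax equilibrium: 204 - 3.5Q = 70 + 5Q gives Q* = 15.7647, P* = 148.8235.
A tax on sellers shifts supply up by 64.5: 204 - 3.5Q = 70 + 5Q + 64.5, so Q_t = 8.1765. Buyers pay P_b = 175.3824; sellers receive P_s = P_b - 64.5 = 110.8824.
CS falls from (1/2)(15.7647)(55.1765) = 434.9204 to (1/2)(8.1765)(28.6176) = 116.9957, a change of -317.9247.

-317.92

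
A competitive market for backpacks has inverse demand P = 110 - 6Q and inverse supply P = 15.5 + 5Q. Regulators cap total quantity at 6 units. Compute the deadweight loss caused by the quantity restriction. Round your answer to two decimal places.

Unrestricted equilibrium: Q* = (110 - 15.5)/(6 + 5) = 8.5909.
At Q = 6 the demand price is 110 - 6(6) = 74 and the supply price is 15.5 + 5(6) = 45.5.
Deadweight loss is the triangle between the curves from 6 to 8.5909: (1/2)(74 - 45.5)(8.5909 - 6) = 36.9205.

36.92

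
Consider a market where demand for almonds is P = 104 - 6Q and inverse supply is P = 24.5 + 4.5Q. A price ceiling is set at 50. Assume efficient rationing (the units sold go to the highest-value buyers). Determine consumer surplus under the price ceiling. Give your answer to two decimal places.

Free-market equilibrium: 104 - 6Q = 24.5 + 4.5Q gives Q* = 7.5714, P* = 58.5714.
At the ceiling price 50, quantity supplied is (50 - 24.5)/4.5 = 5.6667; supply is the short side, so Q = 5.6667 trades at P = 50.
The demand price at Q = 5.6667 is 70. CS is the trapezoid between demand and 50 over [0, 5.6667]: (1/2)[(104 - 50) + (70 - 50)](5.6667) = 209.6667.

209.67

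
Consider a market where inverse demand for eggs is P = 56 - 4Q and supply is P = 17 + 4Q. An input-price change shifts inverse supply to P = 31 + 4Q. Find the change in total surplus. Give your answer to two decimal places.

Initial equilibrium: Q_0 = 4.875, P_0 = 36.5; CS_0 = (1/2)(4.875)(19.5) = 47.5312, PS_0 = (1/2)(4.875)(19.5) = 47.5312.
New equilibrium: 56 - 4Q = 31 + 4Q gives Q_1 = 3.125, P_1 = 43.5; CS_1 = 19.5312, PS_1 = 19.5312.
Change in total surplus = (19.5312 + 19.5312) - (47.5312 + 47.5312) = -56.

-56.00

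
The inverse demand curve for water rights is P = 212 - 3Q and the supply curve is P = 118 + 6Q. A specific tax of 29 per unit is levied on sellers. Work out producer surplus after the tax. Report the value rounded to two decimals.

156.48

Without the tax, 212 - 3Q = 118 + 6Q so Q* = 10.4444 and P* = 180.6667.
A tax on sellers shifts supply up by 29: 212 - 3Q = 118 + 6Q + 29, so Q_t = 7.2222. Buyers pay P_b = 190.3333; sellers receive P_s = P_b - 29 = 161.3333.
PS = (1/2)(Q_t)(P_s - 118) = (1/2)(7.2222)(43.3333) = 156.4815.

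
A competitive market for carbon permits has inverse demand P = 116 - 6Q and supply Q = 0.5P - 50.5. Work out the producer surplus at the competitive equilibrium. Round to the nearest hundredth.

Rewriting supply in inverse form: P = 101 + 2Q.
Set 116 - 6Q = 101 + 2Q, which gives 15 = 8Q, so Q* = 1.875 and P* = 116 - 6(1.875) = 104.75.
PS is the area between P* and the supply curve from 0 to Q*: (1/2)(1.875)(3.75) = 3.5156.

3.52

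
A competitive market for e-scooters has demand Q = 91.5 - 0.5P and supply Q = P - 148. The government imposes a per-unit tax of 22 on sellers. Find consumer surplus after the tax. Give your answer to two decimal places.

Rewriting demand in inverse form: P = 183 - 2Q.
Rewriting supply in inverse form: P = 148 + Q.
Without the tax, 183 - 2Q = 148 + Q so Q* = 11.6667 and P* = 159.6667.
A tax on sellers shifts supply up by 22: 183 - 2Q = 148 + Q + 22, so Q_t = 4.3333. Buyers pay P_b = 174.3333; sellers receive P_s = P_b - 22 = 152.3333.
Consumer surplus is the triangle under demand above P_b: (1/2)(4.3333)(183 - 174.3333) = 18.7778.

18.78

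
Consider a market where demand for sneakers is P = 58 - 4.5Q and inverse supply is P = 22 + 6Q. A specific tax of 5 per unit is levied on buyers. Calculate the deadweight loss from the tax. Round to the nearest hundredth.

Without the tax, 58 - 4.5Q = 22 + 6Q so Q* = 3.4286 and P* = 42.5714.
A tax on buyers shifts demand down by 5: (58 - 5) - 4.5Q = 22 + 6Q, so Q_t = 2.9524. Buyers pay P_b = 44.7143; sellers receive P_s = P_b - 5 = 39.7143.
The welfare triangle lost has base Q* - Q_t = 0.4762 and height t = 5, so DWL = (1/2)(0.4762)(5) = 1.1905.

1.19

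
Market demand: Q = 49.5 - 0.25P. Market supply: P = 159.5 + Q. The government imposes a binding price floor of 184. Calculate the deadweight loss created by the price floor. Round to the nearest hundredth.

Rewriting demand in inverse form: P = 198 - 4Q.
Without the control, 198 - 4Q = 159.5 + Q so Q* = 7.7 and P* = 167.2.
At the floor price 184, quantity demanded is (198 - 184)/4 = 3.5; demand is the short side, so Q = 3.5 trades at P = 184.
At Q = 3.5 the demand price is 184 and the supply price is 163. Deadweight loss is the triangle between the curves from 3.5 to 7.7: (1/2)(184 - 163)(7.7 - 3.5) = 44.1.

44.10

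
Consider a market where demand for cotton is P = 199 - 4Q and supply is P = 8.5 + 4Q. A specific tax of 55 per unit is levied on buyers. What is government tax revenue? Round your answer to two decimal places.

Without the tax, 199 - 4Q = 8.5 + 4Q so Q* = 23.8125 and P* = 103.75.
With the tax, buyers' net willingness to pay falls by 55: (199 - 55) - 4Q = 8.5 + 4Q, so Q_t = 16.9375. Buyers pay P_b = 131.25; sellers receive P_s = P_b - 55 = 76.25.
Tax revenue = t x Q_t = 55 x 16.9375 = 931.5625.

931.56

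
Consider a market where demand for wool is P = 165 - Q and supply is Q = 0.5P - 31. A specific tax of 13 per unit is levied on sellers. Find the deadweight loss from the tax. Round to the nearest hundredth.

28.17

Rewriting supply in inverse form: P = 62 + 2Q.
Pre-tax equilibrium: 165 - Q = 62 + 2Q gives Q* = 34.3333, P* = 130.6667.
With the tax, sellers need 13 more per unit: 165 - Q = 62 + 2Q + 13, so Q_t = 30. Buyers pay P_b = 135; sellers receive P_s = P_b - 13 = 122.
Deadweight loss is the triangle between the curves from Q_t to Q*: (1/2)(34.3333 - 30)(13) = 28.1667.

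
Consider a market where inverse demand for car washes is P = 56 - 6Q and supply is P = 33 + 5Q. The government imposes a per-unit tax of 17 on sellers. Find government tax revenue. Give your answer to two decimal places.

9.27

Pre-tax equilibrium: 56 - 6Q = 33 + 5Q gives Q* = 2.0909, P* = 43.4545.
A tax on sellers shifts supply up by 17: 56 - 6Q = 33 + 5Q + 17, so Q_t = 0.5455. Buyers pay P_b = 52.7273; sellers receive P_s = P_b - 17 = 35.7273.
Tax revenue = t x Q_t = 17 x 0.5455 = 9.2727.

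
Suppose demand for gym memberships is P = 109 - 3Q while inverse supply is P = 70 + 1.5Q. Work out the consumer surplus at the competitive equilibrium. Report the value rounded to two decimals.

112.67

Set 109 - 3Q = 70 + 1.5Q, which gives 39 = 4.5Q, so Q* = 8.6667 and P* = 109 - 3(8.6667) = 83.
Consumer surplus is the triangle under demand above P*: (1/2)(8.6667)(109 - 83) = (1/2)(8.6667)(26) = 112.6667.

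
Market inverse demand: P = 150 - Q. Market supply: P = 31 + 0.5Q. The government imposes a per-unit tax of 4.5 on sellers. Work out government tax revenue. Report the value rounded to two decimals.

343.50

Pre-tax equilibrium: 150 - Q = 31 + 0.5Q gives Q* = 79.3333, P* = 70.6667.
A tax on sellers shifts supply up by 4.5: 150 - Q = 31 + 0.5Q + 4.5, so Q_t = 76.3333. Buyers pay P_b = 73.6667; sellers receive P_s = P_b - 4.5 = 69.1667.
Revenue is the tax times quantity traded: 4.5 x 76.3333 = 343.5.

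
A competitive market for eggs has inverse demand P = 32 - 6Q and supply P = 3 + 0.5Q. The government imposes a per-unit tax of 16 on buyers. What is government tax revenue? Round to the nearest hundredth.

32.00

Without the tax, 32 - 6Q = 3 + 0.5Q so Q* = 4.4615 and P* = 5.2308.
With the tax, buyers' net willingness to pay falls by 16: (32 - 16) - 6Q = 3 + 0.5Q, so Q_t = 2. Buyers pay P_b = 20; sellers receive P_s = P_b - 16 = 4.
Tax revenue = t x Q_t = 16 x 2 = 32.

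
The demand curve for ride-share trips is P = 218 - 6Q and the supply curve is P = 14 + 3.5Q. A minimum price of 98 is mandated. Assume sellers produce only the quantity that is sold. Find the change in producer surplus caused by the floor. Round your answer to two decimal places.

Free-market equilibrium: 218 - 6Q = 14 + 3.5Q gives Q* = 21.4737, P* = 89.1579.
At the floor price 98, quantity demanded is (218 - 98)/6 = 20; demand is the short side, so Q = 20 trades at P = 98.
PS goes from (1/2)(21.4737)(75.1579) = 806.9584 to 980 (computed as (98 - 14)(20) - (1/2)(3.5)(20)^2), a change of 173.0416.

173.04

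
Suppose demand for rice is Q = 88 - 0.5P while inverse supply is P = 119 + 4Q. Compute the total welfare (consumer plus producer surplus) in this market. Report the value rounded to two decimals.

270.75

Rewriting demand in inverse form: P = 176 - 2Q.
Setting demand equal to supply, 57 = 6Q, so Q* = 9.5 and P* = 157.
Total surplus is the full triangle between the curves from 0 to Q*: (1/2)(9.5)(176 - 119) = 270.75.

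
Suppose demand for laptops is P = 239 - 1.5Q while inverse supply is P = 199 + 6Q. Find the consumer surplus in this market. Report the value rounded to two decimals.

Setting demand equal to supply, 40 = 7.5Q, so Q* = 5.3333 and P* = 231.
The demand choke price is 239, so CS = (1/2)(Q*)(239 - P*) = (1/2)(5.3333)(8) = 21.3333.

21.33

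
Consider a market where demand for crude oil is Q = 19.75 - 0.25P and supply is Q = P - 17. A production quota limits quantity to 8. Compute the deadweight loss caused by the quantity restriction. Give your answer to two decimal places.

Rewriting demand in inverse form: P = 79 - 4Q.
Rewriting supply in inverse form: P = 17 + Q.
Unrestricted equilibrium: Q* = (79 - 17)/(4 + 1) = 12.4.
At Q = 8 the demand price is 79 - 4(8) = 47 and the supply price is 17 + (8) = 25.
DWL = (1/2)(gap between curves at 8) x (Q* - 8) = (1/2)(22)(4.4) = 48.4.

48.40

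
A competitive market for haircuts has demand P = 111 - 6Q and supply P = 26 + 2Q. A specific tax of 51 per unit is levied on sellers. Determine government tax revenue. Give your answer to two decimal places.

216.75

Pre-tax equilibrium: 111 - 6Q = 26 + 2Q gives Q* = 10.625, P* = 47.25.
A tax on sellers shifts supply up by 51: 111 - 6Q = 26 + 2Q + 51, so Q_t = 4.25. Buyers pay P_b = 85.5; sellers receive P_s = P_b - 51 = 34.5.
Revenue is the tax times quantity traded: 51 x 4.25 = 216.75.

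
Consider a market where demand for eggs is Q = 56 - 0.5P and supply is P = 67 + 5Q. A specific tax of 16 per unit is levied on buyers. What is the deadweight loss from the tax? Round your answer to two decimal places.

Rewriting demand in inverse form: P = 112 - 2Q.
Without the tax, 112 - 2Q = 67 + 5Q so Q* = 6.4286 and P* = 99.1429.
With the tax, buyers' net willingness to pay falls by 16: (112 - 16) - 2Q = 67 + 5Q, so Q_t = 4.1429. Buyers pay P_b = 103.7143; sellers receive P_s = P_b - 16 = 87.7143.
Deadweight loss is the triangle between the curves from Q_t to Q*: (1/2)(6.4286 - 4.1429)(16) = 18.2857.

18.29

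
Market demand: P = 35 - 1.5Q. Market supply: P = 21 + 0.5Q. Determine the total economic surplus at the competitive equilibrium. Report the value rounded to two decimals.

49.00

Equilibrium: 35 - 1.5Q = 21 + 0.5Q, so Q* = 7 and P* = 24.5.
CS = (1/2)(7)(10.5) = 36.75 and PS = (1/2)(7)(3.5) = 12.25, so total surplus = 49.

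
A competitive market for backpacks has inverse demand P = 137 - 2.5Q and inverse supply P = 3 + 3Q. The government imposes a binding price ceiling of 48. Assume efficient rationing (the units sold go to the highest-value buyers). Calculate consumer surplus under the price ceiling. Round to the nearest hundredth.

Free-market equilibrium: 137 - 2.5Q = 3 + 3Q gives Q* = 24.3636, P* = 76.0909.
At P = 48, sellers supply (48 - 3)/3 = 15 while buyers want more, so the quantity traded is 15 at price 48.
The demand price at Q = 15 is 99.5. CS is the trapezoid between demand and 48 over [0, 15]: (1/2)[(137 - 48) + (99.5 - 48)](15) = 1053.75.

1053.75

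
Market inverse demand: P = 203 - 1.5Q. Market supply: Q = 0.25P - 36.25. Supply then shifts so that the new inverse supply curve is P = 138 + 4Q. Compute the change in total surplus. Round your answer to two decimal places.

Rewriting supply in inverse form: P = 145 + 4Q.
Initial equilibrium: Q_0 = 10.5455, P_0 = 187.1818; CS_0 = (1/2)(10.5455)(15.8182) = 83.405, PS_0 = (1/2)(10.5455)(42.1818) = 222.4132.
New equilibrium: 203 - 1.5Q = 138 + 4Q gives Q_1 = 11.8182, P_1 = 185.2727; CS_1 = 104.7521, PS_1 = 279.3388.
Change in total surplus = (104.7521 + 279.3388) - (83.405 + 222.4132) = 78.2727.

78.27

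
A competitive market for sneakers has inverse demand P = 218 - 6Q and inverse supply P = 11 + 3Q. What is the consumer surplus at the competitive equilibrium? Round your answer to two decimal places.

1587.00

Setting demand equal to supply, 207 = 9Q, so Q* = 23 and P* = 80.
CS is the area between the demand curve and P* from 0 to Q*: (1/2)(23)(138) = 1587.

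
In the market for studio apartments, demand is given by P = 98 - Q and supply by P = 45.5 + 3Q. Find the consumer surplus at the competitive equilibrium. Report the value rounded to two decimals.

86.13

Setting demand equal to supply, 52.5 = 4Q, so Q* = 13.125 and P* = 84.875.
Consumer surplus is the triangle under demand above P*: (1/2)(13.125)(98 - 84.875) = (1/2)(13.125)(13.125) = 86.1328.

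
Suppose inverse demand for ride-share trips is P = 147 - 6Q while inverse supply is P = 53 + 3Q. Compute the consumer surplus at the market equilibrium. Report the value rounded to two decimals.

Set 147 - 6Q = 53 + 3Q, which gives 94 = 9Q, so Q* = 10.4444 and P* = 147 - 6(10.4444) = 84.3333.
The demand choke price is 147, so CS = (1/2)(Q*)(147 - P*) = (1/2)(10.4444)(62.6667) = 327.2593.

327.26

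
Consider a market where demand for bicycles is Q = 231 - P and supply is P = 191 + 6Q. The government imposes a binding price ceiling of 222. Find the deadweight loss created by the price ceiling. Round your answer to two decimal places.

Rewriting demand in inverse form: P = 231 - Q.
Without the control, 231 - Q = 191 + 6Q so Q* = 5.7143 and P* = 225.2857.
At P = 222, sellers supply (222 - 191)/6 = 5.1667 while buyers want more, so the quantity traded is 5.1667 at price 222.
At Q = 5.1667 the demand price is 225.8333 and the supply price is 222. Deadweight loss is the triangle between the curves from 5.1667 to 5.7143: (1/2)(225.8333 - 222)(5.7143 - 5.1667) = 1.0496.

1.05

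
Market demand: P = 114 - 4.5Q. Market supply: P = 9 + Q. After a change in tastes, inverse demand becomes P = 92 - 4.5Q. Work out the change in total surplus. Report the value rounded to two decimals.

Initial equilibrium: Q_0 = 19.0909, P_0 = 28.0909; CS_0 = (1/2)(19.0909)(85.9091) = 820.0413, PS_0 = (1/2)(19.0909)(19.0909) = 182.2314.
New equilibrium: 92 - 4.5Q = 9 + Q gives Q_1 = 15.0909, P_1 = 24.0909; CS_1 = 512.405, PS_1 = 113.8678.
Change in total surplus = (512.405 + 113.8678) - (820.0413 + 182.2314) = -376.

-376.00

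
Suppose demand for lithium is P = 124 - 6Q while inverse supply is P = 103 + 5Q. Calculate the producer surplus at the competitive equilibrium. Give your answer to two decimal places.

Set 124 - 6Q = 103 + 5Q, which gives 21 = 11Q, so Q* = 1.9091 and P* = 124 - 6(1.9091) = 112.5455.
The supply curve's price intercept is 103, so PS = (1/2)(Q*)(P* - 103) = (1/2)(1.9091)(9.5455) = 9.1116.

9.11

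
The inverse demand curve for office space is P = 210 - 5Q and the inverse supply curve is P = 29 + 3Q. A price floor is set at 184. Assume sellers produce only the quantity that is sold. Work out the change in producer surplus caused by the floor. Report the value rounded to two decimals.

Without the control, 210 - 5Q = 29 + 3Q so Q* = 22.625 and P* = 96.875.
At P = 184, buyers demand (210 - 184)/5 = 5.2 while sellers would supply more, so the quantity traded is 5.2 at price 184.
PS goes from (1/2)(22.625)(67.875) = 767.8359 to 765.44 (computed as (184 - 29)(5.2) - (1/2)(3)(5.2)^2), a change of -2.3959.

-2.40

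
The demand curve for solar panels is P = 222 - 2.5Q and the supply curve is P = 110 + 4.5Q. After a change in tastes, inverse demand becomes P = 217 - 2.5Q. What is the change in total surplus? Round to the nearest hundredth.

Initial equilibrium: Q_0 = 16, P_0 = 182; CS_0 = (1/2)(16)(40) = 320, PS_0 = (1/2)(16)(72) = 576.
New equilibrium: 217 - 2.5Q = 110 + 4.5Q gives Q_1 = 15.2857, P_1 = 178.7857; CS_1 = 292.0663, PS_1 = 525.7194.
Change in total surplus = (292.0663 + 525.7194) - (320 + 576) = -78.2143.

-78.21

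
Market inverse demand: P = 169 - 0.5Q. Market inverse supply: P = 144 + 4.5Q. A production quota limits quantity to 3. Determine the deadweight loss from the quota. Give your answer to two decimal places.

Unrestricted equilibrium: Q* = (169 - 144)/(0.5 + 4.5) = 5.
At Q = 3 the demand price is 169 - 0.5(3) = 167.5 and the supply price is 144 + 4.5(3) = 157.5.
Deadweight loss is the triangle between the curves from 3 to 5: (1/2)(167.5 - 157.5)(5 - 3) = 10.

10.00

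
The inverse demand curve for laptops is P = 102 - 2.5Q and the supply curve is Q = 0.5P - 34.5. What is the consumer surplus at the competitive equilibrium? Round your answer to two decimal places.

Rewriting supply in inverse form: P = 69 + 2Q.
Set 102 - 2.5Q = 69 + 2Q, which gives 33 = 4.5Q, so Q* = 7.3333 and P* = 102 - 2.5(7.3333) = 83.6667.
The demand choke price is 102, so CS = (1/2)(Q*)(102 - P*) = (1/2)(7.3333)(18.3333) = 67.2222.

67.22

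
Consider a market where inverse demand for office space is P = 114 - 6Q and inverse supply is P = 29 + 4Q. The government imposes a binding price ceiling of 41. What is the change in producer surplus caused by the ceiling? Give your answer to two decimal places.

Without the control, 114 - 6Q = 29 + 4Q so Q* = 8.5 and P* = 63.
At P = 41, sellers supply (41 - 29)/4 = 3 while buyers want more, so the quantity traded is 3 at price 41.
PS goes from (1/2)(8.5)(34) = 144.5 to 18 (computed as (41 - 29)(3) - (1/2)(4)(3)^2), a change of -126.5.

-126.50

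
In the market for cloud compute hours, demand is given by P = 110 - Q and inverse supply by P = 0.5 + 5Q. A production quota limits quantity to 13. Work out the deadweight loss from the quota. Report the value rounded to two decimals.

Without the quota, 110 - Q = 0.5 + 5Q gives Q* = 18.25.
At Q = 13 the demand price is 110 - (13) = 97 and the supply price is 0.5 + 5(13) = 65.5.
DWL = (1/2)(gap between curves at 13) x (Q* - 13) = (1/2)(31.5)(5.25) = 82.6875.

82.69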